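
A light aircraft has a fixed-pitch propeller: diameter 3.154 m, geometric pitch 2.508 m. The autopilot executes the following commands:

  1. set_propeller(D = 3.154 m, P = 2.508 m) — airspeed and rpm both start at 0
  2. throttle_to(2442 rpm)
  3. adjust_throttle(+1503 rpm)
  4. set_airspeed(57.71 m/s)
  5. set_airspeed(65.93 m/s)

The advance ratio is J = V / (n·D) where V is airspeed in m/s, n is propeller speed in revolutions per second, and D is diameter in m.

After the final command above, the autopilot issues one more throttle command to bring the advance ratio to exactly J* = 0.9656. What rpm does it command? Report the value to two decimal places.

rpm = 1298.90

set_propeller: D = 3.154 m, P = 2.508 m (p = P/D = 0.795181); state ← (V=0, rpm=0)
throttle_to(2442): rpm ← 2442
adjust_throttle(+1503): rpm ← 2442 +1503 = 3945
set_airspeed(57.71): V ← 57.71 m/s
set_airspeed(65.93): V ← 65.93 m/s
final state: V = 65.93 m/s, rpm = 3945 → n = rpm/60 = 65.750000 rev/s
target J* = 0.9656; solve J* = V/(n·D) for n: n = V/(J*·D) = 65.93/(0.9656 × 3.154) = 21.648317 rev/s
rpm = 60·n = 1298.898993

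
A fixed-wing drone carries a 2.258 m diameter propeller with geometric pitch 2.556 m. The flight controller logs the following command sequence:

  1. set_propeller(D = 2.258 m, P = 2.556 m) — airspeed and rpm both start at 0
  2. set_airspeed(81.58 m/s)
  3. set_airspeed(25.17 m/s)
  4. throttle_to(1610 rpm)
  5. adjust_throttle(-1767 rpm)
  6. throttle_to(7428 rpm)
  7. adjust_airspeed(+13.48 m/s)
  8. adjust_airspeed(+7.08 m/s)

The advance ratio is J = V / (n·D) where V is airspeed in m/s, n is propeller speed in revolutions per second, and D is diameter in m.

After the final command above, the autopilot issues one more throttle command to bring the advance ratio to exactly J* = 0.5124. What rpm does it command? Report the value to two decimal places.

set_propeller: D = 2.258 m, P = 2.556 m (p = P/D = 1.131975); state ← (V=0, rpm=0)
set_airspeed(81.58): V ← 81.58 m/s
set_airspeed(25.17): V ← 25.17 m/s
throttle_to(1610): rpm ← 1610
adjust_throttle(-1767): rpm ← 1610 -1767 = -157
throttle_to(7428): rpm ← 7428
adjust_airspeed(+13.48): V ← 25.17 +13.48 = 38.65 m/s
adjust_airspeed(+7.08): V ← 38.65 +7.08 = 45.73 m/s
final state: V = 45.73 m/s, rpm = 7428 → n = rpm/60 = 123.800000 rev/s
target J* = 0.5124; solve J* = V/(n·D) for n: n = V/(J*·D) = 45.73/(0.5124 × 2.258) = 39.524660 rev/s
rpm = 60·n = 2371.479600

rpm = 2371.48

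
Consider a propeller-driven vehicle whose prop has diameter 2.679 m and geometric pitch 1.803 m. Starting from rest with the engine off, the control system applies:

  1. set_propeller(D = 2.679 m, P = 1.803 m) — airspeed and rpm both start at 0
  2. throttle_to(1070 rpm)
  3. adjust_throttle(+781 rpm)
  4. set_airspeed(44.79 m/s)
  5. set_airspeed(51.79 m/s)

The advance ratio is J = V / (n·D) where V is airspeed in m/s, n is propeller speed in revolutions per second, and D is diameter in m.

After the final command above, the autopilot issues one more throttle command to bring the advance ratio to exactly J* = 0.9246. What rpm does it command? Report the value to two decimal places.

rpm = 1254.50

set_propeller: D = 2.679 m, P = 1.803 m (p = P/D = 0.673012); state ← (V=0, rpm=0)
throttle_to(1070): rpm ← 1070
adjust_throttle(+781): rpm ← 1070 +781 = 1851
set_airspeed(44.79): V ← 44.79 m/s
set_airspeed(51.79): V ← 51.79 m/s
final state: V = 51.79 m/s, rpm = 1851 → n = rpm/60 = 30.850000 rev/s
target J* = 0.9246; solve J* = V/(n·D) for n: n = V/(J*·D) = 51.79/(0.9246 × 2.679) = 20.908328 rev/s
rpm = 60·n = 1254.499691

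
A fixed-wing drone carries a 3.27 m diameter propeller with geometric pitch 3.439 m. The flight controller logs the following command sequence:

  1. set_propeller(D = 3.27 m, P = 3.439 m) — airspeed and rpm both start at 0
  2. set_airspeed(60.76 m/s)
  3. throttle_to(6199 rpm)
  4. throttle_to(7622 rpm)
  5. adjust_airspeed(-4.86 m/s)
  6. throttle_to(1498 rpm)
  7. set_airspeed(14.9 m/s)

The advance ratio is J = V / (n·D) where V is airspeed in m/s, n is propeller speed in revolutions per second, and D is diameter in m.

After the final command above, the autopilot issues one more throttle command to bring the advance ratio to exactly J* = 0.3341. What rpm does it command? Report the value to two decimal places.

set_propeller: D = 3.27 m, P = 3.439 m (p = P/D = 1.051682); state ← (V=0, rpm=0)
set_airspeed(60.76): V ← 60.76 m/s
throttle_to(6199): rpm ← 6199
throttle_to(7622): rpm ← 7622
adjust_airspeed(-4.86): V ← 60.76 -4.86 = 55.9 m/s
throttle_to(1498): rpm ← 1498
set_airspeed(14.9): V ← 14.9 m/s
final state: V = 14.9 m/s, rpm = 1498 → n = rpm/60 = 24.966667 rev/s
target J* = 0.3341; solve J* = V/(n·D) for n: n = V/(J*·D) = 14.9/(0.3341 × 3.27) = 13.638357 rev/s
rpm = 60·n = 818.301393

rpm = 818.30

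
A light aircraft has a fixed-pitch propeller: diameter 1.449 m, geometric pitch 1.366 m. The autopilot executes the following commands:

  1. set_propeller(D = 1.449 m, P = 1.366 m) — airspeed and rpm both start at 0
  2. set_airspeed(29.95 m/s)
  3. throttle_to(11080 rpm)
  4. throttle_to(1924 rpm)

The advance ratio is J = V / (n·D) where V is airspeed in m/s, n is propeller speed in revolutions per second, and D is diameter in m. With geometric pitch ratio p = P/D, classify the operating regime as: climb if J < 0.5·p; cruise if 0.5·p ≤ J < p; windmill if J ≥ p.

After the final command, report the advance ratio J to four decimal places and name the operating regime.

J = 0.6446, regime = cruise

set_propeller: D = 1.449 m, P = 1.366 m (p = P/D = 0.942719); state ← (V=0, rpm=0)
set_airspeed(29.95): V ← 29.95 m/s
throttle_to(11080): rpm ← 11080
throttle_to(1924): rpm ← 1924
final state: V = 29.95 m/s, rpm = 1924 → n = rpm/60 = 32.066667 rev/s
J = V / (n·D) = 29.95 / (32.066667 × 1.449) = 0.644577
regime bands: climb J<0.4714 | cruise [0.4714, 0.9427) | windmill J≥0.9427
J = 0.6446 → cruise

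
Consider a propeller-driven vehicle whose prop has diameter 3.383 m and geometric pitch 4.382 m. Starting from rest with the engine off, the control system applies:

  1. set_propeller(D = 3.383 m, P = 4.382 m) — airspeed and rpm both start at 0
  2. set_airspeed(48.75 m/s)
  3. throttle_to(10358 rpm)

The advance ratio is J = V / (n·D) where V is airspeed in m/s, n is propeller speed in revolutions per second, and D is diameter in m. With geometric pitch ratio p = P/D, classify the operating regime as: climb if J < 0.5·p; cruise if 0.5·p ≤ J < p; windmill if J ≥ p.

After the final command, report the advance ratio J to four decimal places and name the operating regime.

J = 0.0835, regime = climb

set_propeller: D = 3.383 m, P = 4.382 m (p = P/D = 1.295300); state ← (V=0, rpm=0)
set_airspeed(48.75): V ← 48.75 m/s
throttle_to(10358): rpm ← 10358
final state: V = 48.75 m/s, rpm = 10358 → n = rpm/60 = 172.633333 rev/s
J = V / (n·D) = 48.75 / (172.633333 × 3.383) = 0.083473
regime bands: climb J<0.6477 | cruise [0.6477, 1.2953) | windmill J≥1.2953
J = 0.0835 → climb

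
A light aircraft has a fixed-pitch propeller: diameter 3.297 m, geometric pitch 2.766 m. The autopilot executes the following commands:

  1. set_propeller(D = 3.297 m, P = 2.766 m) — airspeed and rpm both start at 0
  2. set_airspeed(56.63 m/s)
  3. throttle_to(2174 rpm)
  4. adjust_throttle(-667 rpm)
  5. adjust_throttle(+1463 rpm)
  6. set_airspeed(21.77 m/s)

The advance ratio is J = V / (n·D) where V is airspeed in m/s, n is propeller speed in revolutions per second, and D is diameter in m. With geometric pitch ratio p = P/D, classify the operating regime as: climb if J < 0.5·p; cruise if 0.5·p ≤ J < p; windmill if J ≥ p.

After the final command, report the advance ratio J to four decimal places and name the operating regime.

set_propeller: D = 3.297 m, P = 2.766 m (p = P/D = 0.838944); state ← (V=0, rpm=0)
set_airspeed(56.63): V ← 56.63 m/s
throttle_to(2174): rpm ← 2174
adjust_throttle(-667): rpm ← 2174 -667 = 1507
adjust_throttle(+1463): rpm ← 1507 +1463 = 2970
set_airspeed(21.77): V ← 21.77 m/s
final state: V = 21.77 m/s, rpm = 2970 → n = rpm/60 = 49.500000 rev/s
J = V / (n·D) = 21.77 / (49.500000 × 3.297) = 0.133393
regime bands: climb J<0.4195 | cruise [0.4195, 0.8389) | windmill J≥0.8389
J = 0.1334 → climb

J = 0.1334, regime = climb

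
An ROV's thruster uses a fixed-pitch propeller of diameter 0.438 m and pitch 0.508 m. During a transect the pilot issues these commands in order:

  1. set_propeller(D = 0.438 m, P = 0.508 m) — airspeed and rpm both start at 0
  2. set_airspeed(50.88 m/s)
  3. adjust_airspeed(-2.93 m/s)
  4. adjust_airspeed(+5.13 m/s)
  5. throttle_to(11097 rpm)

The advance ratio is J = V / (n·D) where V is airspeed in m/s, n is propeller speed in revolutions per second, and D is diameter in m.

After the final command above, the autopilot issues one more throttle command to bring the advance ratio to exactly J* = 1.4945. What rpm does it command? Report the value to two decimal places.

set_propeller: D = 0.438 m, P = 0.508 m (p = P/D = 1.159817); state ← (V=0, rpm=0)
set_airspeed(50.88): V ← 50.88 m/s
adjust_airspeed(-2.93): V ← 50.88 -2.93 = 47.95 m/s
adjust_airspeed(+5.13): V ← 47.95 +5.13 = 53.08 m/s
throttle_to(11097): rpm ← 11097
final state: V = 53.08 m/s, rpm = 11097 → n = rpm/60 = 184.950000 rev/s
target J* = 1.4945; solve J* = V/(n·D) for n: n = V/(J*·D) = 53.08/(1.4945 × 0.438) = 81.088802 rev/s
rpm = 60·n = 4865.328121

rpm = 4865.33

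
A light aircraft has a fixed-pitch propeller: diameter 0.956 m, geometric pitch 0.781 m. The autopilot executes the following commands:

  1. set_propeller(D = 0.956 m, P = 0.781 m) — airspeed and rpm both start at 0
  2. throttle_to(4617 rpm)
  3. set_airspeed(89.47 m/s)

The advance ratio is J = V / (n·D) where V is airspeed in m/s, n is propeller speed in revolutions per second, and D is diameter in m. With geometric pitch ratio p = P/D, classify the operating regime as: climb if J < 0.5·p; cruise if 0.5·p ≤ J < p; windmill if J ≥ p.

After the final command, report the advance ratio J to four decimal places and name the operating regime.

J = 1.2162, regime = windmill

set_propeller: D = 0.956 m, P = 0.781 m (p = P/D = 0.816946); state ← (V=0, rpm=0)
throttle_to(4617): rpm ← 4617
set_airspeed(89.47): V ← 89.47 m/s
final state: V = 89.47 m/s, rpm = 4617 → n = rpm/60 = 76.950000 rev/s
J = V / (n·D) = 89.47 / (76.950000 × 0.956) = 1.216217
regime bands: climb J<0.4085 | cruise [0.4085, 0.8169) | windmill J≥0.8169
J = 1.2162 → windmill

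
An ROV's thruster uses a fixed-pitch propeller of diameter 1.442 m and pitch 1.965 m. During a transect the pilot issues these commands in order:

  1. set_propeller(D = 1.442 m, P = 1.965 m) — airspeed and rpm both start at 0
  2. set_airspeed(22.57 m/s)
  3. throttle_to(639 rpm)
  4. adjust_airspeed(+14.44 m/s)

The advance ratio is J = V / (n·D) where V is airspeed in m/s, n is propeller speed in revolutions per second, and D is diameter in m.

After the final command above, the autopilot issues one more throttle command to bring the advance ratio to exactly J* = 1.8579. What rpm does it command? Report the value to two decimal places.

set_propeller: D = 1.442 m, P = 1.965 m (p = P/D = 1.362691); state ← (V=0, rpm=0)
set_airspeed(22.57): V ← 22.57 m/s
throttle_to(639): rpm ← 639
adjust_airspeed(+14.44): V ← 22.57 +14.44 = 37.01 m/s
final state: V = 37.01 m/s, rpm = 639 → n = rpm/60 = 10.650000 rev/s
target J* = 1.8579; solve J* = V/(n·D) for n: n = V/(J*·D) = 37.01/(1.8579 × 1.442) = 13.814383 rev/s
rpm = 60·n = 828.862975

rpm = 828.86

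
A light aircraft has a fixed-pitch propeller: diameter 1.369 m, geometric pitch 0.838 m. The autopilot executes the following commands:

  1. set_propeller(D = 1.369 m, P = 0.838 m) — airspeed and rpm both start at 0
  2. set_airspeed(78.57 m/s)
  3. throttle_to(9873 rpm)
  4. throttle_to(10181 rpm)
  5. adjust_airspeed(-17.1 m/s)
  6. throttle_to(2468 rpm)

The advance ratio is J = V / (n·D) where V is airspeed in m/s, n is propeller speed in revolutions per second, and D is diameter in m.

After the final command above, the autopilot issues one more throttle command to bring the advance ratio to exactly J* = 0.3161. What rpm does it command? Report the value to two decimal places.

rpm = 8522.88

set_propeller: D = 1.369 m, P = 0.838 m (p = P/D = 0.612126); state ← (V=0, rpm=0)
set_airspeed(78.57): V ← 78.57 m/s
throttle_to(9873): rpm ← 9873
throttle_to(10181): rpm ← 10181
adjust_airspeed(-17.1): V ← 78.57 -17.1 = 61.47 m/s
throttle_to(2468): rpm ← 2468
final state: V = 61.47 m/s, rpm = 2468 → n = rpm/60 = 41.133333 rev/s
target J* = 0.3161; solve J* = V/(n·D) for n: n = V/(J*·D) = 61.47/(0.3161 × 1.369) = 142.048048 rev/s
rpm = 60·n = 8522.882861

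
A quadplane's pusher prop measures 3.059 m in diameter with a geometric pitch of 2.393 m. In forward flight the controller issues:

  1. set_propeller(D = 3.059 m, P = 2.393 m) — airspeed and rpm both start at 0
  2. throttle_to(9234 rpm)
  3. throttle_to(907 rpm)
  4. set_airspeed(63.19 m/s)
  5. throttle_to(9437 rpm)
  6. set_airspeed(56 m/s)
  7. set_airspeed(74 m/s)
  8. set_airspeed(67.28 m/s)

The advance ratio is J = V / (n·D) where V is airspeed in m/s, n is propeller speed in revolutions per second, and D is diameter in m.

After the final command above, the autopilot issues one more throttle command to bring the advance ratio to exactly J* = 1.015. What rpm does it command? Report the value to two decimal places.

rpm = 1300.14

set_propeller: D = 3.059 m, P = 2.393 m (p = P/D = 0.782282); state ← (V=0, rpm=0)
throttle_to(9234): rpm ← 9234
throttle_to(907): rpm ← 907
set_airspeed(63.19): V ← 63.19 m/s
throttle_to(9437): rpm ← 9437
set_airspeed(56): V ← 56 m/s
set_airspeed(74): V ← 74 m/s
set_airspeed(67.28): V ← 67.28 m/s
final state: V = 67.28 m/s, rpm = 9437 → n = rpm/60 = 157.283333 rev/s
target J* = 1.015; solve J* = V/(n·D) for n: n = V/(J*·D) = 67.28/(1.015 × 3.059) = 21.669080 rev/s
rpm = 60·n = 1300.144772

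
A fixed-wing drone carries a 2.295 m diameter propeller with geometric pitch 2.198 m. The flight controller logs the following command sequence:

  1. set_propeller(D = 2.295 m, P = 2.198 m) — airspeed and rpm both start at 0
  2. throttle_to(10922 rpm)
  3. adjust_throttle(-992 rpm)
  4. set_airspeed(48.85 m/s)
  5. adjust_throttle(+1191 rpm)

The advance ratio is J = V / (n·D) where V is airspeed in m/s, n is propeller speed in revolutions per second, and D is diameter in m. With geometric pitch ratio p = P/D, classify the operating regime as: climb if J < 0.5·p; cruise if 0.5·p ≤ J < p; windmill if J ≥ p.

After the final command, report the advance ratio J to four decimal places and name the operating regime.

J = 0.1148, regime = climb

set_propeller: D = 2.295 m, P = 2.198 m (p = P/D = 0.957734); state ← (V=0, rpm=0)
throttle_to(10922): rpm ← 10922
adjust_throttle(-992): rpm ← 10922 -992 = 9930
set_airspeed(48.85): V ← 48.85 m/s
adjust_throttle(+1191): rpm ← 9930 +1191 = 11121
final state: V = 48.85 m/s, rpm = 11121 → n = rpm/60 = 185.350000 rev/s
J = V / (n·D) = 48.85 / (185.350000 × 2.295) = 0.114839
regime bands: climb J<0.4789 | cruise [0.4789, 0.9577) | windmill J≥0.9577
J = 0.1148 → climb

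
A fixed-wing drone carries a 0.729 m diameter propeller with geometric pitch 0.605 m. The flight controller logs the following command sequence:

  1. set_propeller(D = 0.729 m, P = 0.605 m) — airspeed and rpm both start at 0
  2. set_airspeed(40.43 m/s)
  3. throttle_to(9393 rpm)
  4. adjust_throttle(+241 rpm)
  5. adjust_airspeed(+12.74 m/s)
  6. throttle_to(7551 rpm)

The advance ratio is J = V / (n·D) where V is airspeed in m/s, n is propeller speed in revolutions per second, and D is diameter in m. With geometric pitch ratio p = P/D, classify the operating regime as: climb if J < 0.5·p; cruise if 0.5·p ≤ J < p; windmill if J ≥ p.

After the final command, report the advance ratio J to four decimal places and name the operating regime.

set_propeller: D = 0.729 m, P = 0.605 m (p = P/D = 0.829904); state ← (V=0, rpm=0)
set_airspeed(40.43): V ← 40.43 m/s
throttle_to(9393): rpm ← 9393
adjust_throttle(+241): rpm ← 9393 +241 = 9634
adjust_airspeed(+12.74): V ← 40.43 +12.74 = 53.17 m/s
throttle_to(7551): rpm ← 7551
final state: V = 53.17 m/s, rpm = 7551 → n = rpm/60 = 125.850000 rev/s
J = V / (n·D) = 53.17 / (125.850000 × 0.729) = 0.579543
regime bands: climb J<0.4150 | cruise [0.4150, 0.8299) | windmill J≥0.8299
J = 0.5795 → cruise

J = 0.5795, regime = cruise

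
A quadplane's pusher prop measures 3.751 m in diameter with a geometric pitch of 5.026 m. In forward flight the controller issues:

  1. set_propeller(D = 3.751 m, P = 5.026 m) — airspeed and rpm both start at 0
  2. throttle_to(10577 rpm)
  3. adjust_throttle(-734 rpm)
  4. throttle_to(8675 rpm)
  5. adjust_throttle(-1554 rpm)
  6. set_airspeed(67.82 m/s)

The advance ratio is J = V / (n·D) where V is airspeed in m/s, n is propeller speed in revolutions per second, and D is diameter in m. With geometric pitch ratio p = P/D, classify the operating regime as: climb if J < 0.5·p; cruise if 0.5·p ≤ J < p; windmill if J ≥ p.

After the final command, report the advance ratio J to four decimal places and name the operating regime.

set_propeller: D = 3.751 m, P = 5.026 m (p = P/D = 1.339909); state ← (V=0, rpm=0)
throttle_to(10577): rpm ← 10577
adjust_throttle(-734): rpm ← 10577 -734 = 9843
throttle_to(8675): rpm ← 8675
adjust_throttle(-1554): rpm ← 8675 -1554 = 7121
set_airspeed(67.82): V ← 67.82 m/s
final state: V = 67.82 m/s, rpm = 7121 → n = rpm/60 = 118.683333 rev/s
J = V / (n·D) = 67.82 / (118.683333 × 3.751) = 0.152342
regime bands: climb J<0.6700 | cruise [0.6700, 1.3399) | windmill J≥1.3399
J = 0.1523 → climb

J = 0.1523, regime = climb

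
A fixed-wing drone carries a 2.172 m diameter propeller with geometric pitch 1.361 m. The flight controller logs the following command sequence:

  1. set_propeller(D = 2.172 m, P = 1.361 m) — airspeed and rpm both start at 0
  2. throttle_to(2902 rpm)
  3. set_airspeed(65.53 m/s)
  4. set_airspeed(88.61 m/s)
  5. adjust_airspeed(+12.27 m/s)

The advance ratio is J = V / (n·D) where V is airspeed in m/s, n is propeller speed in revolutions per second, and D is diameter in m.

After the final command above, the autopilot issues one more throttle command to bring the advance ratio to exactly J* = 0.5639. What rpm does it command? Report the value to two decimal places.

set_propeller: D = 2.172 m, P = 1.361 m (p = P/D = 0.626611); state ← (V=0, rpm=0)
throttle_to(2902): rpm ← 2902
set_airspeed(65.53): V ← 65.53 m/s
set_airspeed(88.61): V ← 88.61 m/s
adjust_airspeed(+12.27): V ← 88.61 +12.27 = 100.88 m/s
final state: V = 100.88 m/s, rpm = 2902 → n = rpm/60 = 48.366667 rev/s
target J* = 0.5639; solve J* = V/(n·D) for n: n = V/(J*·D) = 100.88/(0.5639 × 2.172) = 82.365086 rev/s
rpm = 60·n = 4941.905181

rpm = 4941.91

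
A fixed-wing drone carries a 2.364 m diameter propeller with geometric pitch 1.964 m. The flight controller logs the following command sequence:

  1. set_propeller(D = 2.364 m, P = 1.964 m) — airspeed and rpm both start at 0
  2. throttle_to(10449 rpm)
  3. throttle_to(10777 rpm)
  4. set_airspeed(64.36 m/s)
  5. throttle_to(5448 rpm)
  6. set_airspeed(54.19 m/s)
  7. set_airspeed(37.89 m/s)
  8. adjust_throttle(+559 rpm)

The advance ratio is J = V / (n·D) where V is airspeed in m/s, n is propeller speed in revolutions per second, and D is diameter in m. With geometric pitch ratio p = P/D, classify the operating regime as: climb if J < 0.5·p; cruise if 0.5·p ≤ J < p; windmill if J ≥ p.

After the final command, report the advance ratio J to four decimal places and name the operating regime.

set_propeller: D = 2.364 m, P = 1.964 m (p = P/D = 0.830795); state ← (V=0, rpm=0)
throttle_to(10449): rpm ← 10449
throttle_to(10777): rpm ← 10777
set_airspeed(64.36): V ← 64.36 m/s
throttle_to(5448): rpm ← 5448
set_airspeed(54.19): V ← 54.19 m/s
set_airspeed(37.89): V ← 37.89 m/s
adjust_throttle(+559): rpm ← 5448 +559 = 6007
final state: V = 37.89 m/s, rpm = 6007 → n = rpm/60 = 100.116667 rev/s
J = V / (n·D) = 37.89 / (100.116667 × 2.364) = 0.160092
regime bands: climb J<0.4154 | cruise [0.4154, 0.8308) | windmill J≥0.8308
J = 0.1601 → climb

J = 0.1601, regime = climb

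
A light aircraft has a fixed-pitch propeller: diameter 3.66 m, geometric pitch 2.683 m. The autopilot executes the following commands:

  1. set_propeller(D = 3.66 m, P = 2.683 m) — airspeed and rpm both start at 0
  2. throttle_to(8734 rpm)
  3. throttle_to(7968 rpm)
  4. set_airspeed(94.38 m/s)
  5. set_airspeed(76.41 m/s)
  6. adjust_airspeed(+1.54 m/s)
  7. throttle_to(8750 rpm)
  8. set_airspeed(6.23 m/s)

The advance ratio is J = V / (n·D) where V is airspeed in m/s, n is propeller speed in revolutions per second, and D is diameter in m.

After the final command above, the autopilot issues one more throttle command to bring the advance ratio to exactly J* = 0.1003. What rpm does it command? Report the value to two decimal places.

rpm = 1018.26

set_propeller: D = 3.66 m, P = 2.683 m (p = P/D = 0.733060); state ← (V=0, rpm=0)
throttle_to(8734): rpm ← 8734
throttle_to(7968): rpm ← 7968
set_airspeed(94.38): V ← 94.38 m/s
set_airspeed(76.41): V ← 76.41 m/s
adjust_airspeed(+1.54): V ← 76.41 +1.54 = 77.95 m/s
throttle_to(8750): rpm ← 8750
set_airspeed(6.23): V ← 6.23 m/s
final state: V = 6.23 m/s, rpm = 8750 → n = rpm/60 = 145.833333 rev/s
target J* = 0.1003; solve J* = V/(n·D) for n: n = V/(J*·D) = 6.23/(0.1003 × 3.66) = 16.970945 rev/s
rpm = 60·n = 1018.256705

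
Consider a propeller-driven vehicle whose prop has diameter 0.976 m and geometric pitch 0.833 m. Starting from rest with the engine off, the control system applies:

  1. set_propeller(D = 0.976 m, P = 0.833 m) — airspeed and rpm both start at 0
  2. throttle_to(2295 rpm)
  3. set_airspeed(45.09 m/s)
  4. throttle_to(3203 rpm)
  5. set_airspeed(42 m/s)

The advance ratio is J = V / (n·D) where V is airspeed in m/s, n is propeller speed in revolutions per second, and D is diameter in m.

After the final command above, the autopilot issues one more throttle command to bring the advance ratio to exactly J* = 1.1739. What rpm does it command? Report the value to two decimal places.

rpm = 2199.48

set_propeller: D = 0.976 m, P = 0.833 m (p = P/D = 0.853484); state ← (V=0, rpm=0)
throttle_to(2295): rpm ← 2295
set_airspeed(45.09): V ← 45.09 m/s
throttle_to(3203): rpm ← 3203
set_airspeed(42): V ← 42 m/s
final state: V = 42 m/s, rpm = 3203 → n = rpm/60 = 53.383333 rev/s
target J* = 1.1739; solve J* = V/(n·D) for n: n = V/(J*·D) = 42/(1.1739 × 0.976) = 36.657967 rev/s
rpm = 60·n = 2199.477991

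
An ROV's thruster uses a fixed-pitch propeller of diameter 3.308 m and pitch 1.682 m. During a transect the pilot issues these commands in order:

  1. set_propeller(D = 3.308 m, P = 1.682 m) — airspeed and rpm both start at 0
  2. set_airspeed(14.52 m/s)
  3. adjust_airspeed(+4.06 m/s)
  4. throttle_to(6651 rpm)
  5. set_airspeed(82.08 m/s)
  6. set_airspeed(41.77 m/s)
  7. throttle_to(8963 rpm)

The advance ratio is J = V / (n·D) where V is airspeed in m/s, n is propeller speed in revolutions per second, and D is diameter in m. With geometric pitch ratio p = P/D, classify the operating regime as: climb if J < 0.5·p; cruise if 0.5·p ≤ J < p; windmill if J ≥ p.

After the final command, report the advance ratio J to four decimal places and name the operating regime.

set_propeller: D = 3.308 m, P = 1.682 m (p = P/D = 0.508464); state ← (V=0, rpm=0)
set_airspeed(14.52): V ← 14.52 m/s
adjust_airspeed(+4.06): V ← 14.52 +4.06 = 18.58 m/s
throttle_to(6651): rpm ← 6651
set_airspeed(82.08): V ← 82.08 m/s
set_airspeed(41.77): V ← 41.77 m/s
throttle_to(8963): rpm ← 8963
final state: V = 41.77 m/s, rpm = 8963 → n = rpm/60 = 149.383333 rev/s
J = V / (n·D) = 41.77 / (149.383333 × 3.308) = 0.084527
regime bands: climb J<0.2542 | cruise [0.2542, 0.5085) | windmill J≥0.5085
J = 0.0845 → climb

J = 0.0845, regime = climb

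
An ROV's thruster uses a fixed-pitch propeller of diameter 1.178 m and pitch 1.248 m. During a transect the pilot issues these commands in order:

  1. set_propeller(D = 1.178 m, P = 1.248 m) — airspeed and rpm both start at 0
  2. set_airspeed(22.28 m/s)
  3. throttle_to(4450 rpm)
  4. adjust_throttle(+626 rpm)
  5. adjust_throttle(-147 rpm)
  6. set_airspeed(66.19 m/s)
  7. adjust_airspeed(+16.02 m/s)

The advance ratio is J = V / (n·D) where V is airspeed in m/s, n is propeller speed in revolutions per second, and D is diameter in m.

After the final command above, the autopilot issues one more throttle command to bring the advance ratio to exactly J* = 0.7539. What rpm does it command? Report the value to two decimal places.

rpm = 5554.14

set_propeller: D = 1.178 m, P = 1.248 m (p = P/D = 1.059423); state ← (V=0, rpm=0)
set_airspeed(22.28): V ← 22.28 m/s
throttle_to(4450): rpm ← 4450
adjust_throttle(+626): rpm ← 4450 +626 = 5076
adjust_throttle(-147): rpm ← 5076 -147 = 4929
set_airspeed(66.19): V ← 66.19 m/s
adjust_airspeed(+16.02): V ← 66.19 +16.02 = 82.21 m/s
final state: V = 82.21 m/s, rpm = 4929 → n = rpm/60 = 82.150000 rev/s
target J* = 0.7539; solve J* = V/(n·D) for n: n = V/(J*·D) = 82.21/(0.7539 × 1.178) = 92.569009 rev/s
rpm = 60·n = 5554.140540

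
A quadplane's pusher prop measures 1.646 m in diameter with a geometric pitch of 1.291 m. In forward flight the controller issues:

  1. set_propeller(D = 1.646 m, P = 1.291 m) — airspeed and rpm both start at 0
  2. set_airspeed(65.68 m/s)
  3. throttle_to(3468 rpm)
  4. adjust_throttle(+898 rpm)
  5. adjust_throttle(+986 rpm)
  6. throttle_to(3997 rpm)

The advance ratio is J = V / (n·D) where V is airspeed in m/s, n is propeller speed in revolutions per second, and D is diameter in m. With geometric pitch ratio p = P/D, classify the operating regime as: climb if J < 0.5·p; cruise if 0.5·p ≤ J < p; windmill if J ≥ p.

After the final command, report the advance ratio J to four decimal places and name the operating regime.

J = 0.5990, regime = cruise

set_propeller: D = 1.646 m, P = 1.291 m (p = P/D = 0.784326); state ← (V=0, rpm=0)
set_airspeed(65.68): V ← 65.68 m/s
throttle_to(3468): rpm ← 3468
adjust_throttle(+898): rpm ← 3468 +898 = 4366
adjust_throttle(+986): rpm ← 4366 +986 = 5352
throttle_to(3997): rpm ← 3997
final state: V = 65.68 m/s, rpm = 3997 → n = rpm/60 = 66.616667 rev/s
J = V / (n·D) = 65.68 / (66.616667 × 1.646) = 0.598991
regime bands: climb J<0.3922 | cruise [0.3922, 0.7843) | windmill J≥0.7843
J = 0.5990 → cruise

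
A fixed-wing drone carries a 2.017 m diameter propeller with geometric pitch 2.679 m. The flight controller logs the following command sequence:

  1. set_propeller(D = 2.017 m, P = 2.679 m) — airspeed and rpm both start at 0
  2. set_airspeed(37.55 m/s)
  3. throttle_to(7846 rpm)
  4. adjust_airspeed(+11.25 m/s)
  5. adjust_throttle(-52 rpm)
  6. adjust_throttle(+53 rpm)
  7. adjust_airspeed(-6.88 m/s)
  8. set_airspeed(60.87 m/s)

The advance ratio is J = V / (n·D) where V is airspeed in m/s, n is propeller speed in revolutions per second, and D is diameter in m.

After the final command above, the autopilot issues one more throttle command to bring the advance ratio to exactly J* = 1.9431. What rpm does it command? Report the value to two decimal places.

set_propeller: D = 2.017 m, P = 2.679 m (p = P/D = 1.328210); state ← (V=0, rpm=0)
set_airspeed(37.55): V ← 37.55 m/s
throttle_to(7846): rpm ← 7846
adjust_airspeed(+11.25): V ← 37.55 +11.25 = 48.8 m/s
adjust_throttle(-52): rpm ← 7846 -52 = 7794
adjust_throttle(+53): rpm ← 7794 +53 = 7847
adjust_airspeed(-6.88): V ← 48.8 -6.88 = 41.92 m/s
set_airspeed(60.87): V ← 60.87 m/s
final state: V = 60.87 m/s, rpm = 7847 → n = rpm/60 = 130.783333 rev/s
target J* = 1.9431; solve J* = V/(n·D) for n: n = V/(J*·D) = 60.87/(1.9431 × 2.017) = 15.531101 rev/s
rpm = 60·n = 931.866077

rpm = 931.87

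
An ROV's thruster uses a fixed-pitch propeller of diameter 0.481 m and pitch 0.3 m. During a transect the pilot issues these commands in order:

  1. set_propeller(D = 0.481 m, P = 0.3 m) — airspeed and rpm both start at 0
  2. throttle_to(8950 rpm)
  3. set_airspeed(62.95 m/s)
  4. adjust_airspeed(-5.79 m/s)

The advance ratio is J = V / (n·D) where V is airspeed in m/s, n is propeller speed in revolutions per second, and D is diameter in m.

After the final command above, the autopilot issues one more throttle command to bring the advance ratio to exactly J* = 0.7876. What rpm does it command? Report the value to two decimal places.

rpm = 9053.00

set_propeller: D = 0.481 m, P = 0.3 m (p = P/D = 0.623701); state ← (V=0, rpm=0)
throttle_to(8950): rpm ← 8950
set_airspeed(62.95): V ← 62.95 m/s
adjust_airspeed(-5.79): V ← 62.95 -5.79 = 57.16 m/s
final state: V = 57.16 m/s, rpm = 8950 → n = rpm/60 = 149.166667 rev/s
target J* = 0.7876; solve J* = V/(n·D) for n: n = V/(J*·D) = 57.16/(0.7876 × 0.481) = 150.883391 rev/s
rpm = 60·n = 9053.003466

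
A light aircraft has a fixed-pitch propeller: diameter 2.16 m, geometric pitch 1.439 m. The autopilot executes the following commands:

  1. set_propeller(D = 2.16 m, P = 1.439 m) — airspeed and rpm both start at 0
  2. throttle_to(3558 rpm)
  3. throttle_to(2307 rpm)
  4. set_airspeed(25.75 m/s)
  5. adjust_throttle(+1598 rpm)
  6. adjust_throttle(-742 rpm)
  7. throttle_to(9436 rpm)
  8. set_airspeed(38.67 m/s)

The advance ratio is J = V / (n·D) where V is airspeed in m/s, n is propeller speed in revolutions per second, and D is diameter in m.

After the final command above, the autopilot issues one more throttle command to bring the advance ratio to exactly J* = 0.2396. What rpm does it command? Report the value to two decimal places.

rpm = 4483.17

set_propeller: D = 2.16 m, P = 1.439 m (p = P/D = 0.666204); state ← (V=0, rpm=0)
throttle_to(3558): rpm ← 3558
throttle_to(2307): rpm ← 2307
set_airspeed(25.75): V ← 25.75 m/s
adjust_throttle(+1598): rpm ← 2307 +1598 = 3905
adjust_throttle(-742): rpm ← 3905 -742 = 3163
throttle_to(9436): rpm ← 9436
set_airspeed(38.67): V ← 38.67 m/s
final state: V = 38.67 m/s, rpm = 9436 → n = rpm/60 = 157.266667 rev/s
target J* = 0.2396; solve J* = V/(n·D) for n: n = V/(J*·D) = 38.67/(0.2396 × 2.16) = 74.719440 rev/s
rpm = 60·n = 4483.166388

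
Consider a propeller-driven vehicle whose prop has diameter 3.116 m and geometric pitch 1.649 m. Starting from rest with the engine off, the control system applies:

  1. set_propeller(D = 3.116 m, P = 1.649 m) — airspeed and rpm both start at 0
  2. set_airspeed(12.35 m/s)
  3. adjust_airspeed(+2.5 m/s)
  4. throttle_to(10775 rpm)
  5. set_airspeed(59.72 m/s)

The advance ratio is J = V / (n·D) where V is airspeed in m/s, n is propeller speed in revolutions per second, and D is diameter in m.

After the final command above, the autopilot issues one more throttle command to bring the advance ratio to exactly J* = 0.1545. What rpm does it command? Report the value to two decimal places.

set_propeller: D = 3.116 m, P = 1.649 m (p = P/D = 0.529204); state ← (V=0, rpm=0)
set_airspeed(12.35): V ← 12.35 m/s
adjust_airspeed(+2.5): V ← 12.35 +2.5 = 14.85 m/s
throttle_to(10775): rpm ← 10775
set_airspeed(59.72): V ← 59.72 m/s
final state: V = 59.72 m/s, rpm = 10775 → n = rpm/60 = 179.583333 rev/s
target J* = 0.1545; solve J* = V/(n·D) for n: n = V/(J*·D) = 59.72/(0.1545 × 3.116) = 124.049171 rev/s
rpm = 60·n = 7442.950260

rpm = 7442.95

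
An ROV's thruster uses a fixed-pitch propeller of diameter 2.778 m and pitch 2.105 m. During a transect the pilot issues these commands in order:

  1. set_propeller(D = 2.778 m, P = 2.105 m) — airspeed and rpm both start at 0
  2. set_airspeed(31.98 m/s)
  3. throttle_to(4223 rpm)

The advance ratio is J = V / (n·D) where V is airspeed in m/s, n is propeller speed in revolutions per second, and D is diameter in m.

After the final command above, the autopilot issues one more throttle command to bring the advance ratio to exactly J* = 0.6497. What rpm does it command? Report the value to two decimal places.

rpm = 1063.13

set_propeller: D = 2.778 m, P = 2.105 m (p = P/D = 0.757739); state ← (V=0, rpm=0)
set_airspeed(31.98): V ← 31.98 m/s
throttle_to(4223): rpm ← 4223
final state: V = 31.98 m/s, rpm = 4223 → n = rpm/60 = 70.383333 rev/s
target J* = 0.6497; solve J* = V/(n·D) for n: n = V/(J*·D) = 31.98/(0.6497 × 2.778) = 17.718761 rev/s
rpm = 60·n = 1063.125663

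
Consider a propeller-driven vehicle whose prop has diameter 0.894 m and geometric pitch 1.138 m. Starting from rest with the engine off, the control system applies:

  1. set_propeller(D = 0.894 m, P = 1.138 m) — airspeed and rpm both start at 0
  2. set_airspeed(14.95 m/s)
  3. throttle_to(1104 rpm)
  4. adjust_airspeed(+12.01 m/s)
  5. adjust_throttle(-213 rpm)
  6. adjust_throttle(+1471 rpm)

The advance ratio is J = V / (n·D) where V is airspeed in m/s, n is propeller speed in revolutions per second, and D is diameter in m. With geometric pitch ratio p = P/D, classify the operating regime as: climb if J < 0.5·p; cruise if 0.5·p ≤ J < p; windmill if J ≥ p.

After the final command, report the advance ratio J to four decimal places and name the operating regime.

set_propeller: D = 0.894 m, P = 1.138 m (p = P/D = 1.272931); state ← (V=0, rpm=0)
set_airspeed(14.95): V ← 14.95 m/s
throttle_to(1104): rpm ← 1104
adjust_airspeed(+12.01): V ← 14.95 +12.01 = 26.96 m/s
adjust_throttle(-213): rpm ← 1104 -213 = 891
adjust_throttle(+1471): rpm ← 891 +1471 = 2362
final state: V = 26.96 m/s, rpm = 2362 → n = rpm/60 = 39.366667 rev/s
J = V / (n·D) = 26.96 / (39.366667 × 0.894) = 0.766044
regime bands: climb J<0.6365 | cruise [0.6365, 1.2729) | windmill J≥1.2729
J = 0.7660 → cruise

J = 0.7660, regime = cruise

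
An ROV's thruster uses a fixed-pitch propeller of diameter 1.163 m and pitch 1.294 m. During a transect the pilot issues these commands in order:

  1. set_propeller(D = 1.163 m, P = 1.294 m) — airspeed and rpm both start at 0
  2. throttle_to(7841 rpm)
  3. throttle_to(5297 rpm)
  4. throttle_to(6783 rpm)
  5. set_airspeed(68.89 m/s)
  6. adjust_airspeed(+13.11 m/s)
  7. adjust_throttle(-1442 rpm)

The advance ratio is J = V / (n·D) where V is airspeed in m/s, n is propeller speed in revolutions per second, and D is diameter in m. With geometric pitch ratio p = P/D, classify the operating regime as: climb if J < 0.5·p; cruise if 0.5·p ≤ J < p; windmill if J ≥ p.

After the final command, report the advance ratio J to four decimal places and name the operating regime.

J = 0.7921, regime = cruise

set_propeller: D = 1.163 m, P = 1.294 m (p = P/D = 1.112640); state ← (V=0, rpm=0)
throttle_to(7841): rpm ← 7841
throttle_to(5297): rpm ← 5297
throttle_to(6783): rpm ← 6783
set_airspeed(68.89): V ← 68.89 m/s
adjust_airspeed(+13.11): V ← 68.89 +13.11 = 82 m/s
adjust_throttle(-1442): rpm ← 6783 -1442 = 5341
final state: V = 82 m/s, rpm = 5341 → n = rpm/60 = 89.016667 rev/s
J = V / (n·D) = 82 / (89.016667 × 1.163) = 0.792069
regime bands: climb J<0.5563 | cruise [0.5563, 1.1126) | windmill J≥1.1126
J = 0.7921 → cruise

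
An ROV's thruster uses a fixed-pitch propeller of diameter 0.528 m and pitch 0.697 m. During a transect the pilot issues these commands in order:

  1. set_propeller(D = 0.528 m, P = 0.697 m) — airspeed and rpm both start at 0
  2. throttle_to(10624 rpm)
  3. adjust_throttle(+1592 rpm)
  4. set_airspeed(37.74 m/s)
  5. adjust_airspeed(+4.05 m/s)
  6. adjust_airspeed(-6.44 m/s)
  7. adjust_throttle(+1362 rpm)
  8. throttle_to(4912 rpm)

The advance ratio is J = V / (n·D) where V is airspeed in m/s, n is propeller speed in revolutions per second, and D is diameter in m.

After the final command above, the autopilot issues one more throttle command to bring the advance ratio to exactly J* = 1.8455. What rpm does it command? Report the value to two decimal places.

set_propeller: D = 0.528 m, P = 0.697 m (p = P/D = 1.320076); state ← (V=0, rpm=0)
throttle_to(10624): rpm ← 10624
adjust_throttle(+1592): rpm ← 10624 +1592 = 12216
set_airspeed(37.74): V ← 37.74 m/s
adjust_airspeed(+4.05): V ← 37.74 +4.05 = 41.79 m/s
adjust_airspeed(-6.44): V ← 41.79 -6.44 = 35.35 m/s
adjust_throttle(+1362): rpm ← 12216 +1362 = 13578
throttle_to(4912): rpm ← 4912
final state: V = 35.35 m/s, rpm = 4912 → n = rpm/60 = 81.866667 rev/s
target J* = 1.8455; solve J* = V/(n·D) for n: n = V/(J*·D) = 35.35/(1.8455 × 0.528) = 36.277842 rev/s
rpm = 60·n = 2176.670525

rpm = 2176.67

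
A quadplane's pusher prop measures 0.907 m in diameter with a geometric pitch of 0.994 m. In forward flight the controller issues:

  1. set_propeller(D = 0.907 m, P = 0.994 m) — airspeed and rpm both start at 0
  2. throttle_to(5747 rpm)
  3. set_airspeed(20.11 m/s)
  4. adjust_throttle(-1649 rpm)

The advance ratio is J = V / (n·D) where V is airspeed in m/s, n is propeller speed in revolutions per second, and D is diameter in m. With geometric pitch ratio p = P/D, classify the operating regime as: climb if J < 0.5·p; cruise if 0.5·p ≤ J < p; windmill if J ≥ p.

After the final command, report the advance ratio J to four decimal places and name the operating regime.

set_propeller: D = 0.907 m, P = 0.994 m (p = P/D = 1.095921); state ← (V=0, rpm=0)
throttle_to(5747): rpm ← 5747
set_airspeed(20.11): V ← 20.11 m/s
adjust_throttle(-1649): rpm ← 5747 -1649 = 4098
final state: V = 20.11 m/s, rpm = 4098 → n = rpm/60 = 68.300000 rev/s
J = V / (n·D) = 20.11 / (68.300000 × 0.907) = 0.324627
regime bands: climb J<0.5480 | cruise [0.5480, 1.0959) | windmill J≥1.0959
J = 0.3246 → climb

J = 0.3246, regime = climb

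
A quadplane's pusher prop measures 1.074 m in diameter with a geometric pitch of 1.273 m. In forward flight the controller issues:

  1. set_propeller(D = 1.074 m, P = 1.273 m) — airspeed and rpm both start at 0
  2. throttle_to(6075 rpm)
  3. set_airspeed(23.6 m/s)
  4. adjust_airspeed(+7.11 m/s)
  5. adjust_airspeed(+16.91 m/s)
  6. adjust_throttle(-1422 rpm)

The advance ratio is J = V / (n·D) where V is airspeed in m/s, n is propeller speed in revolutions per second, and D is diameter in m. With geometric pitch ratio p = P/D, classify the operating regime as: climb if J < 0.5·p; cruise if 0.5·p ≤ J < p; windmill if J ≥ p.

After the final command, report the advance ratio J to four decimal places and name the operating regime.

set_propeller: D = 1.074 m, P = 1.273 m (p = P/D = 1.185289); state ← (V=0, rpm=0)
throttle_to(6075): rpm ← 6075
set_airspeed(23.6): V ← 23.6 m/s
adjust_airspeed(+7.11): V ← 23.6 +7.11 = 30.71 m/s
adjust_airspeed(+16.91): V ← 30.71 +16.91 = 47.62 m/s
adjust_throttle(-1422): rpm ← 6075 -1422 = 4653
final state: V = 47.62 m/s, rpm = 4653 → n = rpm/60 = 77.550000 rev/s
J = V / (n·D) = 47.62 / (77.550000 × 1.074) = 0.571746
regime bands: climb J<0.5926 | cruise [0.5926, 1.1853) | windmill J≥1.1853
J = 0.5717 → climb

J = 0.5717, regime = climb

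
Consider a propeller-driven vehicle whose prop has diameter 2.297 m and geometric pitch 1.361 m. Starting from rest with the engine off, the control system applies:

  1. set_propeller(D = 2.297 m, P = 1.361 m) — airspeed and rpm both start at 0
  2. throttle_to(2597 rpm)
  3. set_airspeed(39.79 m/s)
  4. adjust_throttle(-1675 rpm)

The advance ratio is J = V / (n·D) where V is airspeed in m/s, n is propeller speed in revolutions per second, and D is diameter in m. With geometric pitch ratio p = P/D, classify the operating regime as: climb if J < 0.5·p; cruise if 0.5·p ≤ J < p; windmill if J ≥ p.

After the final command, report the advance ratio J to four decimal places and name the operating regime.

J = 1.1273, regime = windmill

set_propeller: D = 2.297 m, P = 1.361 m (p = P/D = 0.592512); state ← (V=0, rpm=0)
throttle_to(2597): rpm ← 2597
set_airspeed(39.79): V ← 39.79 m/s
adjust_throttle(-1675): rpm ← 2597 -1675 = 922
final state: V = 39.79 m/s, rpm = 922 → n = rpm/60 = 15.366667 rev/s
J = V / (n·D) = 39.79 / (15.366667 × 2.297) = 1.127284
regime bands: climb J<0.2963 | cruise [0.2963, 0.5925) | windmill J≥0.5925
J = 1.1273 → windmill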